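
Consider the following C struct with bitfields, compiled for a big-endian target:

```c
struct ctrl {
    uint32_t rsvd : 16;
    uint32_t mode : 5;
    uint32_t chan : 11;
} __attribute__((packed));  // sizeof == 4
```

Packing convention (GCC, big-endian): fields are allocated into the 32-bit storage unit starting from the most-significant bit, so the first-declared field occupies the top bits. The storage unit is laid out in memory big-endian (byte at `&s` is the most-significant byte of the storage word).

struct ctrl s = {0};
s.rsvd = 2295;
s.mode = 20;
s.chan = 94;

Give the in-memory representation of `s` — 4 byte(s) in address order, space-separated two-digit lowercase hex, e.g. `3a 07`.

[16+:16] rsvd=2295 & 0xffff = 0x8f7; word=0x08f70000
[11+:5] mode=20 & 0x1f = 0x14; word=0x08f7a000
[0+:11] chan=94 & 0x7ff = 0x5e; word=0x08f7a05e
word = 0x08f7a05e → big-endian bytes:
  [0]=0x08  [1]=0xf7  [2]=0xa0  [3]=0x5e

08 f7 a0 5e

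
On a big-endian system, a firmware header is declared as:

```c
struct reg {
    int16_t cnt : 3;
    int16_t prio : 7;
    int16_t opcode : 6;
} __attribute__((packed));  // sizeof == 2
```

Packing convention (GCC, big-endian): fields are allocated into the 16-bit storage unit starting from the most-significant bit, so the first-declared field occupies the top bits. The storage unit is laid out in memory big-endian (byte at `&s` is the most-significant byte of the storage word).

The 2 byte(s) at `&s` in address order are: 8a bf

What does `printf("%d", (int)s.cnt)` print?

-4

[0]=0x8a [1]=0xbf (big-endian) → word 0x8abf
cnt:3 @ bit 13 → (0x8abf>>13)&0x7 = 0x4  ←
prio:7 @ bit 6 → (0x8abf>>6)&0x7f = 0x2a
opcode:6 @ bit 0 → (0x8abf>>0)&0x3f = 0x3f
cnt signed 3b, MSB=1: 4 - 8 = -4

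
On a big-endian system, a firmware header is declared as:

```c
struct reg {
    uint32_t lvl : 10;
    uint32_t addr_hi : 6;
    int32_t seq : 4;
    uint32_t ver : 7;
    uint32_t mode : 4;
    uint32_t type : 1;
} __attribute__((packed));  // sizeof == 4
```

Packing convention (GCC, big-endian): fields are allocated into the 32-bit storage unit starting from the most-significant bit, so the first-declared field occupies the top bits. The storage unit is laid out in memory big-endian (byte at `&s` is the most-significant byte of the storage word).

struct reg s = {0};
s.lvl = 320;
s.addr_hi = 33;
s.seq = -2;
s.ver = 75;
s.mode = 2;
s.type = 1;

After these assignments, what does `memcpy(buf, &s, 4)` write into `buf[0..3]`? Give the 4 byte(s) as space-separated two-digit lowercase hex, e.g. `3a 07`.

50 21 e9 65

[22+:10] lvl=320 & 0x3ff = 0x140; word=0x50000000
[16+:6] addr_hi=33 & 0x3f = 0x21; word=0x50210000
[12+:4] seq=-2 & 0xf = 0xe; word=0x5021e000
[5+:7] ver=75 & 0x7f = 0x4b; word=0x5021e960
[1+:4] mode=2 & 0xf = 0x2; word=0x5021e964
[0+:1] type=1 & 0x1 = 0x1; word=0x5021e965
word = 0x5021e965 → big-endian bytes:
  [0]=0x50  [1]=0x21  [2]=0xe9  [3]=0x65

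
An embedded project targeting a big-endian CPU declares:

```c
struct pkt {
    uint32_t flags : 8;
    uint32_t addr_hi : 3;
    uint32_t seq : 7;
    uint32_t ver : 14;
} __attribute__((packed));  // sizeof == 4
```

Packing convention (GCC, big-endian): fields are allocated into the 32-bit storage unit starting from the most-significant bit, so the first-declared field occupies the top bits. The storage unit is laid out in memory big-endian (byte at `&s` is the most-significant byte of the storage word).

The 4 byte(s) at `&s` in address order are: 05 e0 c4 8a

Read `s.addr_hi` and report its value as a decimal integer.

7

[0]=0x05 [1]=0xe0 [2]=0xc4 [3]=0x8a (big-endian) → word 0x05e0c48a
flags:8 @ bit 24 → (0x05e0c48a>>24)&0xff = 0x5
addr_hi:3 @ bit 21 → (0x05e0c48a>>21)&0x7 = 0x7  ←
seq:7 @ bit 14 → (0x05e0c48a>>14)&0x7f = 0x3
ver:14 @ bit 0 → (0x05e0c48a>>0)&0x3fff = 0x48a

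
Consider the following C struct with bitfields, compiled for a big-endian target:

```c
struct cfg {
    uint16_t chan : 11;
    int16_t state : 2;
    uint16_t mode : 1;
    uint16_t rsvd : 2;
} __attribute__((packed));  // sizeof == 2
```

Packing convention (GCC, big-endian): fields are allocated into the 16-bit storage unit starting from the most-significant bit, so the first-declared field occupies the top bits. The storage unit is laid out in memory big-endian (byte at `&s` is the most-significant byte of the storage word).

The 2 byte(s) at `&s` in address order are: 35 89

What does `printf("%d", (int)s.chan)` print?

[0]=0x35 [1]=0x89 (big-endian) → word 0x3589
chan:11 @ bit 5 → (0x3589>>5)&0x7ff = 0x1ac  ←
state:2 @ bit 3 → (0x3589>>3)&0x3 = 0x1
mode:1 @ bit 2 → (0x3589>>2)&0x1 = 0x0
rsvd:2 @ bit 0 → (0x3589>>0)&0x3 = 0x1

428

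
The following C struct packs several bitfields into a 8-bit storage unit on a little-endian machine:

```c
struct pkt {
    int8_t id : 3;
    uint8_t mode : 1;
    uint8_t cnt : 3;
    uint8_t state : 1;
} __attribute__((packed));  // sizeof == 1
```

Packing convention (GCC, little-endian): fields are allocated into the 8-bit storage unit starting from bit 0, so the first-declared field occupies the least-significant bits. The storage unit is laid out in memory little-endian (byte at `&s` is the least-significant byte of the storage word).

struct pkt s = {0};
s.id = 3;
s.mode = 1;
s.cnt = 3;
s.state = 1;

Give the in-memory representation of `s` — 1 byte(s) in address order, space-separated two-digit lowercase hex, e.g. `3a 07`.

bb

id (3b) val=3 bits=0x3 at bit 0: 0x03
mode (1b) val=1 bits=0x1 at bit 3: 0x0b
cnt (3b) val=3 bits=0x3 at bit 4: 0x3b
state (1b) val=1 bits=0x1 at bit 7: 0xbb
word = 0xbb → little-endian bytes:
  [0]=0xbb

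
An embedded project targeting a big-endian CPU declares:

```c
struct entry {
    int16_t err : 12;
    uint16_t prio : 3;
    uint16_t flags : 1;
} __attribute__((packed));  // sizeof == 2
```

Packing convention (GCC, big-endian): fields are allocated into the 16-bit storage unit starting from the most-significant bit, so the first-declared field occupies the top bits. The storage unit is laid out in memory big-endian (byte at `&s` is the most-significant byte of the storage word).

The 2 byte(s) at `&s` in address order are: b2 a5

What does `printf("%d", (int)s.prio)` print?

2

[0]=0xb2 [1]=0xa5 (big-endian) → word 0xb2a5
err [4+:12] = (word>>4) & 0xfff = 2858
prio [1+:3] = (word>>1) & 0x7 = 2  ←
flags [0+:1] = (word>>0) & 0x1 = 1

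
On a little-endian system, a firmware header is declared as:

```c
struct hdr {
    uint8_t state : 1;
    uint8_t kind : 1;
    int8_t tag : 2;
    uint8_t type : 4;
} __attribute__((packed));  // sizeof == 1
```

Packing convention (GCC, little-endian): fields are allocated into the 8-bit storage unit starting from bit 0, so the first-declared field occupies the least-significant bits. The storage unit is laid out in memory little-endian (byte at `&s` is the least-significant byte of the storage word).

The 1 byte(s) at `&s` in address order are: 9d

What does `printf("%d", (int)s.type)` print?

[0]=0x9d (little-endian) → word 0x9d
state [0+:1] = (word>>0) & 0x1 = 1
kind [1+:1] = (word>>1) & 0x1 = 0
tag [2+:2] = (word>>2) & 0x3 = 3
type [4+:4] = (word>>4) & 0xf = 9  ←

9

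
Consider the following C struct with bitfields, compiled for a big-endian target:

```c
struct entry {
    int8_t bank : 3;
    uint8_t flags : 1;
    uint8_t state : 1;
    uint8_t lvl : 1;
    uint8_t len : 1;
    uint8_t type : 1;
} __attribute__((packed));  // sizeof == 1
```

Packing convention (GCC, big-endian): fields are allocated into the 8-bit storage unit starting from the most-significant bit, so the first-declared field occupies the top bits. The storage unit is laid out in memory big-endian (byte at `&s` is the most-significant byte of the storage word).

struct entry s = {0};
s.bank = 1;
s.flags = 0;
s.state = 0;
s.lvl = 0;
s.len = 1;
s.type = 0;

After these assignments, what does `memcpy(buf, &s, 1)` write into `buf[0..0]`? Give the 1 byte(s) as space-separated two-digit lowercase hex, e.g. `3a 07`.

bank:3 = 1 → 0x1 << 5 → word 0x20
flags:1 = 0 → 0x0 << 4 → word 0x20
state:1 = 0 → 0x0 << 3 → word 0x20
lvl:1 = 0 → 0x0 << 2 → word 0x20
len:1 = 1 → 0x1 << 1 → word 0x22
type:1 = 0 → 0x0 << 0 → word 0x22
word = 0x22 → big-endian bytes:
  [0]=0x22

22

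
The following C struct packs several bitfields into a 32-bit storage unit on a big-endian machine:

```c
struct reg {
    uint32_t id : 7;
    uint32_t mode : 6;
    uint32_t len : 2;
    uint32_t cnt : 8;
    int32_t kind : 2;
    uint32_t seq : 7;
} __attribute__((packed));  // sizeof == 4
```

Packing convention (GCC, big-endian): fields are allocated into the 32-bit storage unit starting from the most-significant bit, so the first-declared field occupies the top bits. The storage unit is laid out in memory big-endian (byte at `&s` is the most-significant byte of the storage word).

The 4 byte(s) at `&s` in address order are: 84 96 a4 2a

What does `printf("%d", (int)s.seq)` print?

[0]=0x84 [1]=0x96 [2]=0xa4 [3]=0x2a (big-endian) → word 0x8496a42a
id [25+:7] = (word>>25) & 0x7f = 66
mode [19+:6] = (word>>19) & 0x3f = 18
len [17+:2] = (word>>17) & 0x3 = 3
cnt [9+:8] = (word>>9) & 0xff = 82
kind [7+:2] = (word>>7) & 0x3 = 0
seq [0+:7] = (word>>0) & 0x7f = 42  ←

42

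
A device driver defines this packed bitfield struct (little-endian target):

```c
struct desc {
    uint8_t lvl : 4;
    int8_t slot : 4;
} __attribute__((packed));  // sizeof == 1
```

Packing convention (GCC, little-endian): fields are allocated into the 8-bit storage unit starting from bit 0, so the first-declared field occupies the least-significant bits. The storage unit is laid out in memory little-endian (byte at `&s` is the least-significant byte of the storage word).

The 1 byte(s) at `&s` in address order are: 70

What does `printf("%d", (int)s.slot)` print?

[0]=0x70 (little-endian) → word 0x70
lvl [0+:4] = (word>>0) & 0xf = 0
slot [4+:4] = (word>>4) & 0xf = 7  ←
slot signed 4b, MSB=0: value = 7

7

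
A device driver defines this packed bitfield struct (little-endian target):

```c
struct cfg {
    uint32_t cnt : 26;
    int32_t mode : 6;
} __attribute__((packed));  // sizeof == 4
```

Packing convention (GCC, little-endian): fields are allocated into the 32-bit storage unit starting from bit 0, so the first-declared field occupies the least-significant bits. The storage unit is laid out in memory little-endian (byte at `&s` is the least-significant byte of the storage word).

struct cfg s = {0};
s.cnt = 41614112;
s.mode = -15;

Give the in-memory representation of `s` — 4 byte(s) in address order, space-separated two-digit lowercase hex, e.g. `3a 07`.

20 fb 7a c6

[0+:26] cnt=41614112 & 0x3ffffff = 0x27afb20; word=0x027afb20
[26+:6] mode=-15 & 0x3f = 0x31; word=0xc67afb20
word = 0xc67afb20 → little-endian bytes:
  [0]=0x20  [1]=0xfb  [2]=0x7a  [3]=0xc6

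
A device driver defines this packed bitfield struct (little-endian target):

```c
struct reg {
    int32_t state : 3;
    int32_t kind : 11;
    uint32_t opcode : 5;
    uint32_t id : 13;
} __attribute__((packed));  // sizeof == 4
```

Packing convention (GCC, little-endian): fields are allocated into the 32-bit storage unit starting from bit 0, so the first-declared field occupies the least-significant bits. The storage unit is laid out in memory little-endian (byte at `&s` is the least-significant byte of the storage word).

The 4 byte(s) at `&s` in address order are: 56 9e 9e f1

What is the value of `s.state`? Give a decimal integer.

[0]=0x56 [1]=0x9e [2]=0x9e [3]=0xf1 (little-endian) → word 0xf19e9e56
state:3 @ bit 0 → (0xf19e9e56>>0)&0x7 = 0x6  ←
kind:11 @ bit 3 → (0xf19e9e56>>3)&0x7ff = 0x3ca
opcode:5 @ bit 14 → (0xf19e9e56>>14)&0x1f = 0x1a
id:13 @ bit 19 → (0xf19e9e56>>19)&0x1fff = 0x1e33
state signed 3b, MSB=1: 6 - 8 = -2

-2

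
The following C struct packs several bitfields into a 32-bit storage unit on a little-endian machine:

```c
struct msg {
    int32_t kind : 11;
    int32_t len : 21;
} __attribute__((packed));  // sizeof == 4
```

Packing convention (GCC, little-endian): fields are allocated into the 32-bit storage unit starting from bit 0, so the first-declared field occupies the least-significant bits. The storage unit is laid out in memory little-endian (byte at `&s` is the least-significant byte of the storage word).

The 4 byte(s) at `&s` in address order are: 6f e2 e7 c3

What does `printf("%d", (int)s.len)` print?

-492292

[0]=0x6f [1]=0xe2 [2]=0xe7 [3]=0xc3 (little-endian) → word 0xc3e7e26f
kind [0+:11] = (word>>0) & 0x7ff = 623
len [11+:21] = (word>>11) & 0x1fffff = 1604860  ←
len signed 21b, MSB=1: 1604860 - 2097152 = -492292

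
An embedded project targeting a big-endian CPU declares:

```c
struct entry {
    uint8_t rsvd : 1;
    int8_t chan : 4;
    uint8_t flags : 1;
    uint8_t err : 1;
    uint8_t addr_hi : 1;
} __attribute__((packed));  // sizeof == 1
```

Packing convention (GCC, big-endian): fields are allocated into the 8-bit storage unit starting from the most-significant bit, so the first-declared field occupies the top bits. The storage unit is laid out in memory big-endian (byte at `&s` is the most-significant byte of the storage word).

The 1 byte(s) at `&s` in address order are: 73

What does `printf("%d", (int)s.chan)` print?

[0]=0x73 (big-endian) → word 0x73
rsvd [7+:1] = (word>>7) & 0x1 = 0
chan [3+:4] = (word>>3) & 0xf = 14  ←
flags [2+:1] = (word>>2) & 0x1 = 0
err [1+:1] = (word>>1) & 0x1 = 1
addr_hi [0+:1] = (word>>0) & 0x1 = 1
chan signed 4b, MSB=1: 14 - 16 = -2

-2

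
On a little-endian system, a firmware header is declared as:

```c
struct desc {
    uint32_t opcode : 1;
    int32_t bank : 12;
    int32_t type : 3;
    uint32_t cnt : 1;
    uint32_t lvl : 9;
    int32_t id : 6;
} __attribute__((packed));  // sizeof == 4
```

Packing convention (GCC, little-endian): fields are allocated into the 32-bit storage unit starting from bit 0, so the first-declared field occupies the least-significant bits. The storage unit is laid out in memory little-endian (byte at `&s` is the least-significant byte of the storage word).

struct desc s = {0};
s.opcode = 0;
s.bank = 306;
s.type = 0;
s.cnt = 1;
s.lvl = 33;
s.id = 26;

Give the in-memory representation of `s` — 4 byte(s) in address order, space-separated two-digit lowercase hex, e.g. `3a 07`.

opcode (1b) val=0 bits=0x0 at bit 0: 0x00000000
bank (12b) val=306 bits=0x132 at bit 1: 0x00000264
type (3b) val=0 bits=0x0 at bit 13: 0x00000264
cnt (1b) val=1 bits=0x1 at bit 16: 0x00010264
lvl (9b) val=33 bits=0x21 at bit 17: 0x00430264
id (6b) val=26 bits=0x1a at bit 26: 0x68430264
word = 0x68430264 → little-endian bytes:
  [0]=0x64  [1]=0x02  [2]=0x43  [3]=0x68

64 02 43 68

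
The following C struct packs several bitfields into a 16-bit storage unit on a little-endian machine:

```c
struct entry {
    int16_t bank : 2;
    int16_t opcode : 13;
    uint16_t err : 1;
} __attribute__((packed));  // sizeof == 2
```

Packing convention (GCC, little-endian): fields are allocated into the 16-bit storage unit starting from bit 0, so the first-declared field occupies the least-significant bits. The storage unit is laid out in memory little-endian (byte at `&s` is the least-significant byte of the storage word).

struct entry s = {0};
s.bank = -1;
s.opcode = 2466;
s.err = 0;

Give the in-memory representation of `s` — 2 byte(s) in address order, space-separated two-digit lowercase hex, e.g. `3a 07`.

8b 26

bank (2b) val=-1 bits=0x3 at bit 0: 0x0003
opcode (13b) val=2466 bits=0x9a2 at bit 2: 0x268b
err (1b) val=0 bits=0x0 at bit 15: 0x268b
word = 0x268b → little-endian bytes:
  [0]=0x8b  [1]=0x26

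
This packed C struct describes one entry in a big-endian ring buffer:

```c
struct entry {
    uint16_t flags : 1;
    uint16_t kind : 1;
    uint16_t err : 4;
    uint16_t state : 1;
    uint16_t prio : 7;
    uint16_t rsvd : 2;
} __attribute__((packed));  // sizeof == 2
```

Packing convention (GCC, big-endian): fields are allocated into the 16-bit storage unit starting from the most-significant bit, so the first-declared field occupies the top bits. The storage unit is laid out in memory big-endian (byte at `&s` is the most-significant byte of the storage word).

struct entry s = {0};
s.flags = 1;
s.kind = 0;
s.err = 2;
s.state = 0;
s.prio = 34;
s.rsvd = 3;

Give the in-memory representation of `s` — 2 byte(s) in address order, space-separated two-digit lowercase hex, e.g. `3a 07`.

flags (1b) val=1 bits=0x1 at bit 15: 0x8000
kind (1b) val=0 bits=0x0 at bit 14: 0x8000
err (4b) val=2 bits=0x2 at bit 10: 0x8800
state (1b) val=0 bits=0x0 at bit 9: 0x8800
prio (7b) val=34 bits=0x22 at bit 2: 0x8888
rsvd (2b) val=3 bits=0x3 at bit 0: 0x888b
word = 0x888b → big-endian bytes:
  [0]=0x88  [1]=0x8b

88 8b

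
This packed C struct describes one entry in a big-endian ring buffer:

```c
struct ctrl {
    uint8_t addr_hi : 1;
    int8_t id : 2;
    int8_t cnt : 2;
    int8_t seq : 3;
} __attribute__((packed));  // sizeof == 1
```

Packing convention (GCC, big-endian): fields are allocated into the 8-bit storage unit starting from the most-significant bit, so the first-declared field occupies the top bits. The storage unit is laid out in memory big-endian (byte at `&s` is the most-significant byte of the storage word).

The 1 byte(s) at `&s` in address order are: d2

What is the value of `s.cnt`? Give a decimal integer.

[0]=0xd2 (big-endian) → word 0xd2
addr_hi [7+:1] = (word>>7) & 0x1 = 1
id [5+:2] = (word>>5) & 0x3 = 2
cnt [3+:2] = (word>>3) & 0x3 = 2  ←
seq [0+:3] = (word>>0) & 0x7 = 2
cnt signed 2b, MSB=1: 2 - 4 = -2

-2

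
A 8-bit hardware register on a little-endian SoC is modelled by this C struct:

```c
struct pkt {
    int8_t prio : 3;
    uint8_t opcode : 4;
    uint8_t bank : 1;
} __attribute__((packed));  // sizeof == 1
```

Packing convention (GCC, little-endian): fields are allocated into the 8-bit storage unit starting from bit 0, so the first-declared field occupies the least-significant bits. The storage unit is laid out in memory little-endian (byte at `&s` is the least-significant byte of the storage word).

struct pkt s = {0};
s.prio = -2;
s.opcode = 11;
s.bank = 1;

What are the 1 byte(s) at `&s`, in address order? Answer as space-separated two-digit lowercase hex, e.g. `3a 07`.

prio:3 = -2 → 0x6 << 0 → word 0x06
opcode:4 = 11 → 0xb << 3 → word 0x5e
bank:1 = 1 → 0x1 << 7 → word 0xde
word = 0xde → little-endian bytes:
  [0]=0xde

de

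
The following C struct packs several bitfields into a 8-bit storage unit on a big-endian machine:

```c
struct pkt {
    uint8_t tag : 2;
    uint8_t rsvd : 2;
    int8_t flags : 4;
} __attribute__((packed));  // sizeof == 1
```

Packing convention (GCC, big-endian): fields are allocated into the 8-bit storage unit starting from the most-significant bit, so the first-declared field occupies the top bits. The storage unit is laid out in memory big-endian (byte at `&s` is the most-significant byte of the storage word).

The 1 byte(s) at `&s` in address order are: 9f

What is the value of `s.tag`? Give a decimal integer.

2

[0]=0x9f (big-endian) → word 0x9f
tag:2 @ bit 6 → (0x9f>>6)&0x3 = 0x2  ←
rsvd:2 @ bit 4 → (0x9f>>4)&0x3 = 0x1
flags:4 @ bit 0 → (0x9f>>0)&0xf = 0xf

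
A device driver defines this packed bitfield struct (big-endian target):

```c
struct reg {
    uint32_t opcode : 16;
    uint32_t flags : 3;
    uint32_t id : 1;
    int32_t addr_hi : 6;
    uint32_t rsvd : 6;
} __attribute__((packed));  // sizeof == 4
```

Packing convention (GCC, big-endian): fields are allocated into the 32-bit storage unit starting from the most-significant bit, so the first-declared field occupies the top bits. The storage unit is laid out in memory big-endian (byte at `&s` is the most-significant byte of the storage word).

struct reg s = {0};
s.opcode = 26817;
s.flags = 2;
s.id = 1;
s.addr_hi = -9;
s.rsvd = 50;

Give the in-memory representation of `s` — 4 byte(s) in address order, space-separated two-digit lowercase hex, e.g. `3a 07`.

68 c1 5d f2

opcode:16 = 26817 → 0x68c1 << 16 → word 0x68c10000
flags:3 = 2 → 0x2 << 13 → word 0x68c14000
id:1 = 1 → 0x1 << 12 → word 0x68c15000
addr_hi:6 = -9 → 0x37 << 6 → word 0x68c15dc0
rsvd:6 = 50 → 0x32 << 0 → word 0x68c15df2
word = 0x68c15df2 → big-endian bytes:
  [0]=0x68  [1]=0xc1  [2]=0x5d  [3]=0xf2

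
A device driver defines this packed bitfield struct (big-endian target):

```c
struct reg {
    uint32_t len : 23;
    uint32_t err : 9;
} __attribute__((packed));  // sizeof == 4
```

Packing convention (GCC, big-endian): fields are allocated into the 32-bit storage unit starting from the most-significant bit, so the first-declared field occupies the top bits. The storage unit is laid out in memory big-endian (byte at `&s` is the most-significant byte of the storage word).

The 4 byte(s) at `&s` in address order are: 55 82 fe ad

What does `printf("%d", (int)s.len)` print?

[0]=0x55 [1]=0x82 [2]=0xfe [3]=0xad (big-endian) → word 0x5582fead
len:23 @ bit 9 → (0x5582fead>>9)&0x7fffff = 0x2ac17f  ←
err:9 @ bit 0 → (0x5582fead>>0)&0x1ff = 0xad

2802047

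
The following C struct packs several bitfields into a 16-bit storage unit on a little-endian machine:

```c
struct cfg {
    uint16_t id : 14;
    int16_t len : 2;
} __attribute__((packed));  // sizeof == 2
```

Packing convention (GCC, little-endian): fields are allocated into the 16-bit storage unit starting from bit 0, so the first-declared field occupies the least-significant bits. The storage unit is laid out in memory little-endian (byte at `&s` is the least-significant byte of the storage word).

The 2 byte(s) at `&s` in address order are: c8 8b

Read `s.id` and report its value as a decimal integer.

3016

[0]=0xc8 [1]=0x8b (little-endian) → word 0x8bc8
id [0+:14] = (word>>0) & 0x3fff = 3016  ←
len [14+:2] = (word>>14) & 0x3 = 2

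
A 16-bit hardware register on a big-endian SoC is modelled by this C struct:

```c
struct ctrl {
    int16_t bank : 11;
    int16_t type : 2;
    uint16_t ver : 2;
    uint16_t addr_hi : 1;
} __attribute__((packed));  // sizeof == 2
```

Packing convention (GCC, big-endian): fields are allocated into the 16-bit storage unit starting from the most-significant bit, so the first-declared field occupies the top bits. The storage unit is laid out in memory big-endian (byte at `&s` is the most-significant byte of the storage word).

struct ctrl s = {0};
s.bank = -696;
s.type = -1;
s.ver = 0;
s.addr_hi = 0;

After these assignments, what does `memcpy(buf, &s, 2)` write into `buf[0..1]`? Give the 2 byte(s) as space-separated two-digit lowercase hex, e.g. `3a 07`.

a9 18

[5+:11] bank=-696 & 0x7ff = 0x548; word=0xa900
[3+:2] type=-1 & 0x3 = 0x3; word=0xa918
[1+:2] ver=0 & 0x3 = 0x0; word=0xa918
[0+:1] addr_hi=0 & 0x1 = 0x0; word=0xa918
word = 0xa918 → big-endian bytes:
  [0]=0xa9  [1]=0x18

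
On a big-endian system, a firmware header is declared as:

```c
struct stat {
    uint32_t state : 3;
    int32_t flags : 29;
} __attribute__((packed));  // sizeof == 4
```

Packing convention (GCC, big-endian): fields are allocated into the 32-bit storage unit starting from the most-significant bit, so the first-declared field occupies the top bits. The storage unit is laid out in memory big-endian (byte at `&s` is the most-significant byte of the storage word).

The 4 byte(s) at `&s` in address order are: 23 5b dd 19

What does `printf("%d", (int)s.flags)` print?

56352025

[0]=0x23 [1]=0x5b [2]=0xdd [3]=0x19 (big-endian) → word 0x235bdd19
state [29+:3] = (word>>29) & 0x7 = 1
flags [0+:29] = (word>>0) & 0x1fffffff = 56352025  ←
flags signed 29b, MSB=0: value = 56352025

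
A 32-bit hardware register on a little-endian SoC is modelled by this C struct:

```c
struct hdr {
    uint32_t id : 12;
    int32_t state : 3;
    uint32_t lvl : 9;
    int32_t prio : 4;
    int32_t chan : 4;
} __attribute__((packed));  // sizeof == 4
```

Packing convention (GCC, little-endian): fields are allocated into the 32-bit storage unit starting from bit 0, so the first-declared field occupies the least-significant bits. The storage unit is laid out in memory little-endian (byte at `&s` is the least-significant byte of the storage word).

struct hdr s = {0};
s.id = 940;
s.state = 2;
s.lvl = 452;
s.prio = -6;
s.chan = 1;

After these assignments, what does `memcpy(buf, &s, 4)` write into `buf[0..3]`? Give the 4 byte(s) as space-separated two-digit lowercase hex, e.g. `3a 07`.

ac 23 e2 1a

[0+:12] id=940 & 0xfff = 0x3ac; word=0x000003ac
[12+:3] state=2 & 0x7 = 0x2; word=0x000023ac
[15+:9] lvl=452 & 0x1ff = 0x1c4; word=0x00e223ac
[24+:4] prio=-6 & 0xf = 0xa; word=0x0ae223ac
[28+:4] chan=1 & 0xf = 0x1; word=0x1ae223ac
word = 0x1ae223ac → little-endian bytes:
  [0]=0xac  [1]=0x23  [2]=0xe2  [3]=0x1a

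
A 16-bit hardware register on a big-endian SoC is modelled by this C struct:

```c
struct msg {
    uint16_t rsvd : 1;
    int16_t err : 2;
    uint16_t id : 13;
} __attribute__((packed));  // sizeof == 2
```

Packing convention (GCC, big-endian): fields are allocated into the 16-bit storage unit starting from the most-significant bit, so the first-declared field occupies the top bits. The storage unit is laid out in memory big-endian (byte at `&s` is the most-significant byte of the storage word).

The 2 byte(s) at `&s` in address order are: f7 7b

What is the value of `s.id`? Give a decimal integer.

6011

[0]=0xf7 [1]=0x7b (big-endian) → word 0xf77b
rsvd:1 @ bit 15 → (0xf77b>>15)&0x1 = 0x1
err:2 @ bit 13 → (0xf77b>>13)&0x3 = 0x3
id:13 @ bit 0 → (0xf77b>>0)&0x1fff = 0x177b  ←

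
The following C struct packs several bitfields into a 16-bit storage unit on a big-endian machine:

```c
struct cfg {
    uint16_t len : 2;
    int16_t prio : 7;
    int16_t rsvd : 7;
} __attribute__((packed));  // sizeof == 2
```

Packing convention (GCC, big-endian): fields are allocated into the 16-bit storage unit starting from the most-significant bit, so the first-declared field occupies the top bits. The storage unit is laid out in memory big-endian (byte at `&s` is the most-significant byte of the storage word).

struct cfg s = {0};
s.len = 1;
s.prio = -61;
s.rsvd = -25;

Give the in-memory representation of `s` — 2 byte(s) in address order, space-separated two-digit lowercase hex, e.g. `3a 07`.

61 e7

len:2 = 1 → 0x1 << 14 → word 0x4000
prio:7 = -61 → 0x43 << 7 → word 0x6180
rsvd:7 = -25 → 0x67 << 0 → word 0x61e7
word = 0x61e7 → big-endian bytes:
  [0]=0x61  [1]=0xe7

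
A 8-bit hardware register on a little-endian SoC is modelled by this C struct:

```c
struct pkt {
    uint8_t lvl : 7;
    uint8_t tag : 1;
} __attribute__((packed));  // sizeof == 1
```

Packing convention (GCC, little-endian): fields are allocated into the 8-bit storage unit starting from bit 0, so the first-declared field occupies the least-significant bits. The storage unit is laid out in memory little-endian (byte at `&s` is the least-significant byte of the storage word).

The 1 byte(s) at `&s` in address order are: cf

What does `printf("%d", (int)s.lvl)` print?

79

[0]=0xcf (little-endian) → word 0xcf
lvl [0+:7] = (word>>0) & 0x7f = 79  ←
tag [7+:1] = (word>>7) & 0x1 = 1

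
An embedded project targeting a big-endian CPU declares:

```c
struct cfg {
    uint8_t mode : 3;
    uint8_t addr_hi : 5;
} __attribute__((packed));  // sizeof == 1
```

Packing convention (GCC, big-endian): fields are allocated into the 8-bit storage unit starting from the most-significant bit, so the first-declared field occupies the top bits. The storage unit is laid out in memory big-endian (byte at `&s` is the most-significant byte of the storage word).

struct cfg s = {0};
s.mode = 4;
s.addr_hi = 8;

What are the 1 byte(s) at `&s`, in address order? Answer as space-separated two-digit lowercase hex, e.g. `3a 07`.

88

mode:3 = 4 → 0x4 << 5 → word 0x80
addr_hi:5 = 8 → 0x8 << 0 → word 0x88
word = 0x88 → big-endian bytes:
  [0]=0x88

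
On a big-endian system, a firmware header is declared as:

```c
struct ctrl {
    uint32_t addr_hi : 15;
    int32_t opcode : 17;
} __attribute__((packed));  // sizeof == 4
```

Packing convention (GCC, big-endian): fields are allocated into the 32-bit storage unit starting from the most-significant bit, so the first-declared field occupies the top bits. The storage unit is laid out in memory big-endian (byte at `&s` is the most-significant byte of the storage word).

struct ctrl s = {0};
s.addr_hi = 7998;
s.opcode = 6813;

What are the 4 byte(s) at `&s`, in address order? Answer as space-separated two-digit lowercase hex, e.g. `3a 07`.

[17+:15] addr_hi=7998 & 0x7fff = 0x1f3e; word=0x3e7c0000
[0+:17] opcode=6813 & 0x1ffff = 0x1a9d; word=0x3e7c1a9d
word = 0x3e7c1a9d → big-endian bytes:
  [0]=0x3e  [1]=0x7c  [2]=0x1a  [3]=0x9d

3e 7c 1a 9d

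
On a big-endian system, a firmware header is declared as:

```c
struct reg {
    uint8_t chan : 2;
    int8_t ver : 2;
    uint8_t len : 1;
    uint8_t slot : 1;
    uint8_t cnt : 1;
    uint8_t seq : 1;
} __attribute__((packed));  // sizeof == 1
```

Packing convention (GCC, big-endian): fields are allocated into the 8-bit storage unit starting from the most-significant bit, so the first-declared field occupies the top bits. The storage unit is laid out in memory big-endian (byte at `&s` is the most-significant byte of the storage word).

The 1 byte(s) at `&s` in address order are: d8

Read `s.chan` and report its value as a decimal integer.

3

[0]=0xd8 (big-endian) → word 0xd8
chan [6+:2] = (word>>6) & 0x3 = 3  ←
ver [4+:2] = (word>>4) & 0x3 = 1
len [3+:1] = (word>>3) & 0x1 = 1
slot [2+:1] = (word>>2) & 0x1 = 0
cnt [1+:1] = (word>>1) & 0x1 = 0
seq [0+:1] = (word>>0) & 0x1 = 0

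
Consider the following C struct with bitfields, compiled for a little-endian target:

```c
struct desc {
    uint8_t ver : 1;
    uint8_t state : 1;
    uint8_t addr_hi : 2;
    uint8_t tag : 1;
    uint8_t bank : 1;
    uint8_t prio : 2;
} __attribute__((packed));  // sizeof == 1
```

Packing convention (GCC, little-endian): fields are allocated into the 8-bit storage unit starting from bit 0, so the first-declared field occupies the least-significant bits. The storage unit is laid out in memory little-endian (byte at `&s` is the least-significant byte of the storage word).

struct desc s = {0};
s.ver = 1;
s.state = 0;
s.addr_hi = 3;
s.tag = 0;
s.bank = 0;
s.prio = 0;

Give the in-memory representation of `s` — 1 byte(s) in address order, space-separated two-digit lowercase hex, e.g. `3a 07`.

0d

ver (1b) val=1 bits=0x1 at bit 0: 0x01
state (1b) val=0 bits=0x0 at bit 1: 0x01
addr_hi (2b) val=3 bits=0x3 at bit 2: 0x0d
tag (1b) val=0 bits=0x0 at bit 4: 0x0d
bank (1b) val=0 bits=0x0 at bit 5: 0x0d
prio (2b) val=0 bits=0x0 at bit 6: 0x0d
word = 0x0d → little-endian bytes:
  [0]=0x0d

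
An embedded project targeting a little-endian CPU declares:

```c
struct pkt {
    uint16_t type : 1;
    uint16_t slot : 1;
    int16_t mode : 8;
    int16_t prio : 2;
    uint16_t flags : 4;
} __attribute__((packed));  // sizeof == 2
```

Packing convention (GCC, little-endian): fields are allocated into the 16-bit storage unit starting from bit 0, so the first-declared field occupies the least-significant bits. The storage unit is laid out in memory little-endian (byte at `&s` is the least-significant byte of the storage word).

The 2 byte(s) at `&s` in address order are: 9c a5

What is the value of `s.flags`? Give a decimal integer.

[0]=0x9c [1]=0xa5 (little-endian) → word 0xa59c
type [0+:1] = (word>>0) & 0x1 = 0
slot [1+:1] = (word>>1) & 0x1 = 0
mode [2+:8] = (word>>2) & 0xff = 103
prio [10+:2] = (word>>10) & 0x3 = 1
flags [12+:4] = (word>>12) & 0xf = 10  ←

10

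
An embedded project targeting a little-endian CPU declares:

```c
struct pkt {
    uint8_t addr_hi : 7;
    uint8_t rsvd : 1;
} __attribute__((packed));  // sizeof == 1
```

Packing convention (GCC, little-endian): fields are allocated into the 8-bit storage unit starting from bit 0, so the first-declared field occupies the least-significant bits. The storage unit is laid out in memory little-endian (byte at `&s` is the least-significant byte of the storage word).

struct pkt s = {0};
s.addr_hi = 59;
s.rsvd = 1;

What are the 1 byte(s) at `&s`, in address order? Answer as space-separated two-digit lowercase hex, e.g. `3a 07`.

addr_hi:7 = 59 → 0x3b << 0 → word 0x3b
rsvd:1 = 1 → 0x1 << 7 → word 0xbb
word = 0xbb → little-endian bytes:
  [0]=0xbb

bb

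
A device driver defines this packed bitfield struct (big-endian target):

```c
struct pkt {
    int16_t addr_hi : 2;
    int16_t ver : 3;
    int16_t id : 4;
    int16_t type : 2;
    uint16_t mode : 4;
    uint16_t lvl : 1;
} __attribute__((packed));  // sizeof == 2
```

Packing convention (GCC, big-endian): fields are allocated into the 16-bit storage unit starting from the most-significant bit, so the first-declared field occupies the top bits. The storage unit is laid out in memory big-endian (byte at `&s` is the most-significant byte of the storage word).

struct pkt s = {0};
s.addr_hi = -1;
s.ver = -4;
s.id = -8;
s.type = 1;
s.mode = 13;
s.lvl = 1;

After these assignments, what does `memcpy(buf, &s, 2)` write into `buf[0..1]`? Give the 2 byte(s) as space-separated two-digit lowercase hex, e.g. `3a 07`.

[14+:2] addr_hi=-1 & 0x3 = 0x3; word=0xc000
[11+:3] ver=-4 & 0x7 = 0x4; word=0xe000
[7+:4] id=-8 & 0xf = 0x8; word=0xe400
[5+:2] type=1 & 0x3 = 0x1; word=0xe420
[1+:4] mode=13 & 0xf = 0xd; word=0xe43a
[0+:1] lvl=1 & 0x1 = 0x1; word=0xe43b
word = 0xe43b → big-endian bytes:
  [0]=0xe4  [1]=0x3b

e4 3b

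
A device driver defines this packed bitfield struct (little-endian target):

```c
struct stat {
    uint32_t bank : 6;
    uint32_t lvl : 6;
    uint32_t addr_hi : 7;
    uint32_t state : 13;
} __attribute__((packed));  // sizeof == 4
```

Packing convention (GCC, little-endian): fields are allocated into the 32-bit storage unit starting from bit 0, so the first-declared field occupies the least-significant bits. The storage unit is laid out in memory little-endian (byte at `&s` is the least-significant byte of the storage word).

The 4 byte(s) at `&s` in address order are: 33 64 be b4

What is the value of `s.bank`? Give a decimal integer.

[0]=0x33 [1]=0x64 [2]=0xbe [3]=0xb4 (little-endian) → word 0xb4be6433
bank [0+:6] = (word>>0) & 0x3f = 51  ←
lvl [6+:6] = (word>>6) & 0x3f = 16
addr_hi [12+:7] = (word>>12) & 0x7f = 102
state [19+:13] = (word>>19) & 0x1fff = 5783

51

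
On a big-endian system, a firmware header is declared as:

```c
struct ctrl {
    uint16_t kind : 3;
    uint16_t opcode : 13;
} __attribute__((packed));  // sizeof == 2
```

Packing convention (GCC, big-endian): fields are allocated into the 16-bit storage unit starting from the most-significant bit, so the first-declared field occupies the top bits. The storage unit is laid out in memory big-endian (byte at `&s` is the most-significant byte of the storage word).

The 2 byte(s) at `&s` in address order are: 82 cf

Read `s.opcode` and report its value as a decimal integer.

[0]=0x82 [1]=0xcf (big-endian) → word 0x82cf
kind [13+:3] = (word>>13) & 0x7 = 4
opcode [0+:13] = (word>>0) & 0x1fff = 719  ←

719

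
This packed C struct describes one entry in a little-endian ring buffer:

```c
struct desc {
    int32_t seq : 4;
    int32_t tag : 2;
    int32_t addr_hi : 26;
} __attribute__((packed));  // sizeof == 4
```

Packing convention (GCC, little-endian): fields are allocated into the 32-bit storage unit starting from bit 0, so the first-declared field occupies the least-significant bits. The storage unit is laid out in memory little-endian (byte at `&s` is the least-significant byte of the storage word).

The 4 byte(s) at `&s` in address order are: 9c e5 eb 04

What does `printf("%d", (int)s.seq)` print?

[0]=0x9c [1]=0xe5 [2]=0xeb [3]=0x04 (little-endian) → word 0x04ebe59c
seq:4 @ bit 0 → (0x04ebe59c>>0)&0xf = 0xc  ←
tag:2 @ bit 4 → (0x04ebe59c>>4)&0x3 = 0x1
addr_hi:26 @ bit 6 → (0x04ebe59c>>6)&0x3ffffff = 0x13af96
seq signed 4b, MSB=1: 12 - 16 = -4

-4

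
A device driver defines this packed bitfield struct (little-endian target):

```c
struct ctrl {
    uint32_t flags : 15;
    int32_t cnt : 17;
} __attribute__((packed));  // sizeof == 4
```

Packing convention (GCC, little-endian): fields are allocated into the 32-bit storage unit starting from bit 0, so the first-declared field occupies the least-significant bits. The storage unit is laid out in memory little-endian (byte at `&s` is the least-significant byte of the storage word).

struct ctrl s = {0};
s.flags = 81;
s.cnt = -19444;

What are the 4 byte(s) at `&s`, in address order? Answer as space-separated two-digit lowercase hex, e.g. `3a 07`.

51 00 06 da

[0+:15] flags=81 & 0x7fff = 0x51; word=0x00000051
[15+:17] cnt=-19444 & 0x1ffff = 0x1b40c; word=0xda060051
word = 0xda060051 → little-endian bytes:
  [0]=0x51  [1]=0x00  [2]=0x06  [3]=0xda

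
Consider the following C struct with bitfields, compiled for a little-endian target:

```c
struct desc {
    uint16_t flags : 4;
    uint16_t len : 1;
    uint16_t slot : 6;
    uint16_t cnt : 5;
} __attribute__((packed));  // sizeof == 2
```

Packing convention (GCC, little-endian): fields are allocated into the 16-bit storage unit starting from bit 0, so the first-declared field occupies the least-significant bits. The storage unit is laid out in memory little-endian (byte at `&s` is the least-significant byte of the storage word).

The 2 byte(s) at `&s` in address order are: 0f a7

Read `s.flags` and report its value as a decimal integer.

15

[0]=0x0f [1]=0xa7 (little-endian) → word 0xa70f
flags:4 @ bit 0 → (0xa70f>>0)&0xf = 0xf  ←
len:1 @ bit 4 → (0xa70f>>4)&0x1 = 0x0
slot:6 @ bit 5 → (0xa70f>>5)&0x3f = 0x38
cnt:5 @ bit 11 → (0xa70f>>11)&0x1f = 0x14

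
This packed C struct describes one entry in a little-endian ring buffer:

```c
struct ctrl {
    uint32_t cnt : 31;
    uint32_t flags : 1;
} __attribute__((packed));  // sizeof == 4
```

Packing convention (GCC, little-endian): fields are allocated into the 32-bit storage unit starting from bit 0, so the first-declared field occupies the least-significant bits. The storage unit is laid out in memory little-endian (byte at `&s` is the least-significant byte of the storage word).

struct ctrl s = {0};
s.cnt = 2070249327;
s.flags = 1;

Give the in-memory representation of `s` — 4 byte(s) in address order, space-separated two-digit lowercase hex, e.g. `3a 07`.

cnt:31 = 2070249327 → 0x7b657f6f << 0 → word 0x7b657f6f
flags:1 = 1 → 0x1 << 31 → word 0xfb657f6f
word = 0xfb657f6f → little-endian bytes:
  [0]=0x6f  [1]=0x7f  [2]=0x65  [3]=0xfb

6f 7f 65 fb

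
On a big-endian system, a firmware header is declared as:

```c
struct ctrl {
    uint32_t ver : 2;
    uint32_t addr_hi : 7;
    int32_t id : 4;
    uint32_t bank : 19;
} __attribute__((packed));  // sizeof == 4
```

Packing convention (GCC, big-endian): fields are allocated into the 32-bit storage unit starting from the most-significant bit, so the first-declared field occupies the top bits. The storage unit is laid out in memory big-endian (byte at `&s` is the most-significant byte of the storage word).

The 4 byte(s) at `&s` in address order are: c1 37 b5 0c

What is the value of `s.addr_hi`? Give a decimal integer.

2

[0]=0xc1 [1]=0x37 [2]=0xb5 [3]=0x0c (big-endian) → word 0xc137b50c
ver:2 @ bit 30 → (0xc137b50c>>30)&0x3 = 0x3
addr_hi:7 @ bit 23 → (0xc137b50c>>23)&0x7f = 0x2  ←
id:4 @ bit 19 → (0xc137b50c>>19)&0xf = 0x6
bank:19 @ bit 0 → (0xc137b50c>>0)&0x7ffff = 0x7b50c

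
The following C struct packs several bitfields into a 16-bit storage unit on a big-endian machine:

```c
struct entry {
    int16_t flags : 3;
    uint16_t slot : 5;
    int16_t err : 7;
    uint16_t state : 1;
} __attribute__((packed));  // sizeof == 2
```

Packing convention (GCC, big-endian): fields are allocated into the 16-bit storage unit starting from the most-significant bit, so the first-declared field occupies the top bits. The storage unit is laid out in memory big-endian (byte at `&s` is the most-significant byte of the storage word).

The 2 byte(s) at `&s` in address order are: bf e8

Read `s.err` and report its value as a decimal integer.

[0]=0xbf [1]=0xe8 (big-endian) → word 0xbfe8
flags [13+:3] = (word>>13) & 0x7 = 5
slot [8+:5] = (word>>8) & 0x1f = 31
err [1+:7] = (word>>1) & 0x7f = 116  ←
state [0+:1] = (word>>0) & 0x1 = 0
err signed 7b, MSB=1: 116 - 128 = -12

-12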